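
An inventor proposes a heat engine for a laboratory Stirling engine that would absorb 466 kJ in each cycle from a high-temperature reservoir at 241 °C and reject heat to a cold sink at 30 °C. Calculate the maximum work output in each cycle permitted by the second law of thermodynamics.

T_H = 241 °C → 241 + 273.15 = 514.15 K.
T_C = 30 °C → 30 + 273.15 = 303.15 K.
The upper bound on efficiency is η_max = 1 − T_C/T_H = 1 − 303.15/514.15 = 0.4104.
W_max = η_max · Q_H = 0.4104 × 466 = 191 kJ.

W_max ≈ 191 kJ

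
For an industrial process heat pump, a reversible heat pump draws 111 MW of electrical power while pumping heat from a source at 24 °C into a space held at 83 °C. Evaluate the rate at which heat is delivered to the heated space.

T_H = 83 °C → 83 + 273.15 = 356.15 K.
T_C = 24 °C → 24 + 273.15 = 297.15 K.
For a reversible heat pump, COP_HP = T_H/(T_H − T_C) = 356.15/59.00 = 6.0364.
Q_H = COP_HP · W = 6.0364 × 111 = 670 MW.

Q̇_H ≈ 670 MW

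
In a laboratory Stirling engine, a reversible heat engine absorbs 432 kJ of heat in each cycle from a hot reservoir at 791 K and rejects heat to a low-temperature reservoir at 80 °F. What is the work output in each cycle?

T_C = 80 °F → (80 − 32) × 5/9 = 26.67 °C = 299.82 K.
Carnot efficiency: η = 1 − T_C/T_H = 1 − 299.82/791.00 = 0.6210.
W = η·Q_H = 0.6210 × 432 = 268 kJ.

W ≈ 268 kJ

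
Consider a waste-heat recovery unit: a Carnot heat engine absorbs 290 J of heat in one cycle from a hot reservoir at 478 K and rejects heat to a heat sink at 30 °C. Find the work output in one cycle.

W ≈ 106.1 J

T_C = 30 °C → 30 + 273.15 = 303.15 K.
Since the cycle is reversible, η = 1 − T_C/T_H = 1 − 303.15/478.00 = 0.3658.
W = η·Q_H = 0.3658 × 290 = 106.1 J.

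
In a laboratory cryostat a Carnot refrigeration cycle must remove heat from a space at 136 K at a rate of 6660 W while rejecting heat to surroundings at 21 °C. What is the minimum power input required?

T_H = 21 °C → 21 + 273.15 = 294.15 K.
COP_R = T_C/(T_H − T_C) = 136.00/158.15 = 0.8599.
W = Q_C/COP_R = 6660/0.8599 = 7740 W.

Ẇ_in ≈ 7740 W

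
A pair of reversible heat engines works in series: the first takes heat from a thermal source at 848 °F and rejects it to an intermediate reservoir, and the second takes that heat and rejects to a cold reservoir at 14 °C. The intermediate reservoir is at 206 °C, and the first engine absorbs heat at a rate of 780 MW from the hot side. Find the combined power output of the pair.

T_H = 848 °F → (848 − 32) × 5/9 = 453.33 °C = 726.48 K.
T_C = 14 °C → 14 + 273.15 = 287.15 K.
Two reversible stages in series are equivalent to a single Carnot engine between T_H and T_C, so η_total = 1 − T_C/T_H = 1 − 287.15/726.48 = 0.6047.
W_total = η_total · Q_H = 0.6047 × 780 = 472 MW.

Ẇ_total ≈ 472 MW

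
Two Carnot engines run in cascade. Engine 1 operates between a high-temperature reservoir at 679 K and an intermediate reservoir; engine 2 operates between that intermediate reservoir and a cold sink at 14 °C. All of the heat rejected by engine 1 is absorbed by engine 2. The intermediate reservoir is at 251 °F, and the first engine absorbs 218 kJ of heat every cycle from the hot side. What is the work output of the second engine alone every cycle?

T_C = 14 °C → 14 + 273.15 = 287.15 K.
T_m = 251 °F → (251 − 32) × 5/9 = 121.67 °C = 394.82 K.
Heat entering the second stage: Q_m = Q_H·(T_m/T_H) = 218 × 394.82/679.00 = 127 kJ.
Second-stage efficiency η₂ = 1 − T_C/T_m = 1 − 287.15/394.82 = 0.2727, so W₂ = η₂·Q_m = 34.6 kJ.

W₂ ≈ 34.6 kJ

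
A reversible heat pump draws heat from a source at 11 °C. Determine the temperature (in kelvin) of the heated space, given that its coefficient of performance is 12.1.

T_H ≈ 309.7 K

T_C = 11 °C → 11 + 273.15 = 284.15 K.
COP_HP = T_H/(T_H − T_C) ⇒ T_H = T_C·COP_HP/(COP_HP − 1) = 284.15 × 12.1/(12.1 − 1) = 309.7 K.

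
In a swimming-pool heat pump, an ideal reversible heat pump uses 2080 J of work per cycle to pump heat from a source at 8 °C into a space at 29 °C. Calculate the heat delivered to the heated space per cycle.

Q_H ≈ 29900 J

T_H = 29 °C → 29 + 273.15 = 302.15 K.
T_C = 8 °C → 8 + 273.15 = 281.15 K.
The Carnot heat-pump COP is COP_HP = T_H/(T_H − T_C) = 302.15/21.00 = 14.3881.
Q_H = COP_HP · W = 14.3881 × 2080 = 29900 J.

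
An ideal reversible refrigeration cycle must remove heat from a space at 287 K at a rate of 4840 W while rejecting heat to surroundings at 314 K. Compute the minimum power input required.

COP_R = T_C/(T_H − T_C) = 287.00/27.00 = 10.6296.
W = Q_C/COP_R = 4840/10.6296 = 455.3 W.

Ẇ_in ≈ 455.3 W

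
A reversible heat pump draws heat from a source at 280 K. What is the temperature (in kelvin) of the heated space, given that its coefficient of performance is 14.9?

COP_HP = T_H/(T_H − T_C) ⇒ T_H = T_C·COP_HP/(COP_HP − 1) = 280.00 × 14.9/(14.9 − 1) = 300.1 K.

T_H ≈ 300.1 K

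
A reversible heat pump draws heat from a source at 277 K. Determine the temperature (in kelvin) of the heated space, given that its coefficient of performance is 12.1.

T_H ≈ 302 K

COP_HP = T_H/(T_H − T_C) ⇒ T_H = T_C·COP_HP/(COP_HP − 1) = 277.00 × 12.1/(12.1 − 1) = 302 K.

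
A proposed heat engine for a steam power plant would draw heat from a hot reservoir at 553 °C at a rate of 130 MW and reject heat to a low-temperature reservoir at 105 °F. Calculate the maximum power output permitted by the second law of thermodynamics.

T_H = 553 °C → 553 + 273.15 = 826.15 K.
T_C = 105 °F → (105 − 32) × 5/9 = 40.56 °C = 313.71 K.
By the Carnot theorem, η_max = 1 − T_C/T_H = 1 − 313.71/826.15 = 0.6203.
W_max = η_max · Q_H = 0.6203 × 130 = 80.64 MW.

Ẇ_max ≈ 80.64 MW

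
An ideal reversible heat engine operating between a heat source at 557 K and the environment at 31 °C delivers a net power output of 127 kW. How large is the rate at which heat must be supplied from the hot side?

Q̇_H ≈ 279.8 kW

T_C = 31 °C → 31 + 273.15 = 304.15 K.
For a reversible engine, η = 1 − T_C/T_H = 1 − 304.15/557.00 = 0.4539.
Q_H = W/η = 127/0.4539 = 279.8 kW.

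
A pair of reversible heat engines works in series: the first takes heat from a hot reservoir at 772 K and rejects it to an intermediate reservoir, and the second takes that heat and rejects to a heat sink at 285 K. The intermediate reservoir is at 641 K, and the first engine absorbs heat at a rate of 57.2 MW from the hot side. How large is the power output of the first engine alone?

First-stage efficiency η₁ = 1 − T_m/T_H = 1 − 641.00/772.00 = 0.1697.
W₁ = η₁·Q_H = 0.1697 × 57.2 = 9.71 MW.

Ẇ₁ ≈ 9.71 MW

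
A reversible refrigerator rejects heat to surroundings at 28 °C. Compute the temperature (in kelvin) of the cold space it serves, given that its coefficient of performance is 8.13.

T_C ≈ 268 K

T_H = 28 °C → 28 + 273.15 = 301.15 K.
COP_R = T_C/(T_H − T_C) ⇒ T_C = T_H·COP_R/(1 + COP_R) = 301.15 × 8.13/(1 + 8.13) = 268 K.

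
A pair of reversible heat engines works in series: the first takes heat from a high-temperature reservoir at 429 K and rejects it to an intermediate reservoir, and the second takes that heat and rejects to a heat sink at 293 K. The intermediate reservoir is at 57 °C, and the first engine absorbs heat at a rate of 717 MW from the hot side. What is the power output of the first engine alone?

Ẇ₁ ≈ 165.2 MW

T_m = 57 °C → 57 + 273.15 = 330.15 K.
First-stage efficiency η₁ = 1 − T_m/T_H = 1 − 330.15/429.00 = 0.2304.
W₁ = η₁·Q_H = 0.2304 × 717 = 165.2 MW.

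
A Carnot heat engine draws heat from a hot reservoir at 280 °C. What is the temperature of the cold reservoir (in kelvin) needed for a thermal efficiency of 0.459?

T_C ≈ 299 K

T_H = 280 °C → 280 + 273.15 = 553.15 K.
From η = 1 − T_C/T_H, T_C = T_H·(1 − η) = 553.15 × (1 − 0.459) = 299 K.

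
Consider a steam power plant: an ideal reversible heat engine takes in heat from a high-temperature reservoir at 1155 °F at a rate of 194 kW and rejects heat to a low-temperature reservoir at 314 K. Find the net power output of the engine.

T_H = 1155 °F → (1155 − 32) × 5/9 = 623.89 °C = 897.04 K.
Since the cycle is reversible, η = 1 − T_C/T_H = 1 − 314.00/897.04 = 0.6500.
W = η·Q_H = 0.6500 × 194 = 126.1 kW.

Ẇ ≈ 126.1 kW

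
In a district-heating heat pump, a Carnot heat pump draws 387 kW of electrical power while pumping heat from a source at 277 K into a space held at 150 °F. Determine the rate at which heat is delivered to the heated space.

T_H = 150 °F → (150 − 32) × 5/9 = 65.56 °C = 338.71 K.
COP_HP = T_H/(T_H − T_C) = 338.71/61.71 = 5.4891.
Q_H = COP_HP · W = 5.4891 × 387 = 2124 kW.

Q̇_H ≈ 2124 kW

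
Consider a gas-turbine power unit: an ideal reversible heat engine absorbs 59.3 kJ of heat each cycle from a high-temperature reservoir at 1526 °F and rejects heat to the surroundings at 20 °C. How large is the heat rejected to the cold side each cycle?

Q_C ≈ 15.8 kJ

T_H = 1526 °F → (1526 − 32) × 5/9 = 830.00 °C = 1103.15 K.
T_C = 20 °C → 20 + 273.15 = 293.15 K.
η_rev = 1 − T_C/T_H = 1 − 293.15/1103.15 = 0.7343.
For a reversible cycle Q_C/Q_H = T_C/T_H, so Q_C = 59.3 × 293.15/1103.15 = 15.8 kJ.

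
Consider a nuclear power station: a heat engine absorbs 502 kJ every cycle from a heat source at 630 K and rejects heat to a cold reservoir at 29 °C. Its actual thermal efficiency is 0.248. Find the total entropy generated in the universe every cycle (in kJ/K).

ΔS_univ ≈ 0.453 kJ/K

T_C = 29 °C → 29 + 273.15 = 302.15 K.
W = η·Q_H = 0.248 × 502 = 124.5 kJ, so Q_C = Q_H − W = 377.5 kJ.
Entropy balance on the reservoirs: −Q_H/T_H = -0.7968 kJ/K, +Q_C/T_C = 1.249 kJ/K.
ΔS_univ = −Q_H/T_H + Q_C/T_C = 0.453 kJ/K (> 0, since η = 0.248 < η_Carnot = 0.520).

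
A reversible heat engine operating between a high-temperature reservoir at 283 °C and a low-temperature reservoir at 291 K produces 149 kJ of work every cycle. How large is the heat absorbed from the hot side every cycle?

Q_H ≈ 313 kJ

T_H = 283 °C → 283 + 273.15 = 556.15 K.
Carnot efficiency: η = 1 − T_C/T_H = 1 − 291.00/556.15 = 0.4768.
Q_H = W/η = 149/0.4768 = 313 kJ.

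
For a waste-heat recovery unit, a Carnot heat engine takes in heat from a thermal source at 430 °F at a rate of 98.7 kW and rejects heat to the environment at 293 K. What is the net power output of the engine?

Ẇ ≈ 40.2 kW

T_H = 430 °F → (430 − 32) × 5/9 = 221.11 °C = 494.26 K.
The Carnot efficiency is η = 1 − T_C/T_H = 1 − 293.00/494.26 = 0.4072.
W = η·Q_H = 0.4072 × 98.7 = 40.2 kW.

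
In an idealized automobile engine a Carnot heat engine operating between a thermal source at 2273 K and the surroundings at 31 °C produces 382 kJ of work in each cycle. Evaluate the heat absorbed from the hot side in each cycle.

T_C = 31 °C → 31 + 273.15 = 304.15 K.
Carnot efficiency: η = 1 − T_C/T_H = 1 − 304.15/2273.00 = 0.8662.
Q_H = W/η = 382/0.8662 = 441 kJ.

Q_H ≈ 441 kJ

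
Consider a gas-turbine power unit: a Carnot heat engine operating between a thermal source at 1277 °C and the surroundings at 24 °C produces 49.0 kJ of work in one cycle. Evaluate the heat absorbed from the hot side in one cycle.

T_H = 1277 °C → 1277 + 273.15 = 1550.15 K.
T_C = 24 °C → 24 + 273.15 = 297.15 K.
For a reversible engine, η = 1 − T_C/T_H = 1 − 297.15/1550.15 = 0.8083.
Q_H = W/η = 49.0/0.8083 = 60.62 kJ.

Q_H ≈ 60.62 kJ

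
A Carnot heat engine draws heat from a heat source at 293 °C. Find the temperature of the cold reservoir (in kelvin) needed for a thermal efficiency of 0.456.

T_C ≈ 308 K

T_H = 293 °C → 293 + 273.15 = 566.15 K.
From η = 1 − T_C/T_H, T_C = T_H·(1 − η) = 566.15 × (1 − 0.456) = 308 K.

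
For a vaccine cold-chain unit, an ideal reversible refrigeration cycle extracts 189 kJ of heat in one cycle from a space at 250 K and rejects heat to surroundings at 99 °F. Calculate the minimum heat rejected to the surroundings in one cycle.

T_H = 99 °F → (99 − 32) × 5/9 = 37.22 °C = 310.37 K.
For a reversible cycle Q_H/Q_C = T_H/T_C, so Q_H = Q_C·T_H/T_C = 189 × 310.37/250.00 = 234.6 kJ.

Q_H ≈ 234.6 kJ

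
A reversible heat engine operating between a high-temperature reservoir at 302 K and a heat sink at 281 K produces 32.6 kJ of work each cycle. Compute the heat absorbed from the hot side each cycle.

Q_H ≈ 469 kJ

The Carnot efficiency is η = 1 − T_C/T_H = 1 − 281.00/302.00 = 0.0695.
Q_H = W/η = 32.6/0.0695 = 469 kJ.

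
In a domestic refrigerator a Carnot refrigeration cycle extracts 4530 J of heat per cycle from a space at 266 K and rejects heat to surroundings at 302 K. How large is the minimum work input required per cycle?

Carnot COP: COP_R = T_C/(T_H − T_C) = 266.00/36.00 = 7.3889.
W = Q_C/COP_R = 4530/7.3889 = 613 J.

W_in ≈ 613 J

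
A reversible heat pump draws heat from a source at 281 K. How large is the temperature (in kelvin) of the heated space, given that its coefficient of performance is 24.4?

T_H ≈ 293.0 K

COP_HP = T_H/(T_H − T_C) ⇒ T_H = T_C·COP_HP/(COP_HP − 1) = 281.00 × 24.4/(24.4 − 1) = 293.0 K.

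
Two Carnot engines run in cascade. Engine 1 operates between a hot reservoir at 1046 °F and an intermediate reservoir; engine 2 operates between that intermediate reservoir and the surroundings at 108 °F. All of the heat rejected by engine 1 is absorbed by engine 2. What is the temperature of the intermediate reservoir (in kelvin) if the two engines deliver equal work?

T_m ≈ 575.9 K

T_H = 1046 °F → (1046 − 32) × 5/9 = 563.33 °C = 836.48 K.
T_C = 108 °F → (108 − 32) × 5/9 = 42.22 °C = 315.37 K.
For reversible stages Q_m = Q_H·(T_m/T_H). Setting W₁ = Q_H(1 − T_m/T_H) equal to W₂ = Q_m(1 − T_C/T_m) = Q_H·(T_m − T_C)/T_H gives T_H − T_m = T_m − T_C, so T_m = (T_H + T_C)/2 = (836.48 + 315.37)/2 = 575.9 K.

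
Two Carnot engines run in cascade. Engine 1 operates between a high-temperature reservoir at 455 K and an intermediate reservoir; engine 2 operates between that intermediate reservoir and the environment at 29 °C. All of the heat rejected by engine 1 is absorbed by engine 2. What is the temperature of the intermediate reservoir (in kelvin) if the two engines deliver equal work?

T_m ≈ 379 K

T_C = 29 °C → 29 + 273.15 = 302.15 K.
For reversible stages Q_m = Q_H·(T_m/T_H). Setting W₁ = Q_H(1 − T_m/T_H) equal to W₂ = Q_m(1 − T_C/T_m) = Q_H·(T_m − T_C)/T_H gives T_H − T_m = T_m − T_C, so T_m = (T_H + T_C)/2 = (455.00 + 302.15)/2 = 379 K.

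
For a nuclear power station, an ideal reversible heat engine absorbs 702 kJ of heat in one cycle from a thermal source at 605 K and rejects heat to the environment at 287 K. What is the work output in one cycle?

Carnot efficiency: η = 1 − T_C/T_H = 1 − 287.00/605.00 = 0.5256.
W = η·Q_H = 0.5256 × 702 = 369 kJ.

W ≈ 369 kJ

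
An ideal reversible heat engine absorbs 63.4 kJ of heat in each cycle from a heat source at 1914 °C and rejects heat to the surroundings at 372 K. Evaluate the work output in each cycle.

T_H = 1914 °C → 1914 + 273.15 = 2187.15 K.
Carnot efficiency: η = 1 − T_C/T_H = 1 − 372.00/2187.15 = 0.8299.
W = η·Q_H = 0.8299 × 63.4 = 52.62 kJ.

W ≈ 52.62 kJ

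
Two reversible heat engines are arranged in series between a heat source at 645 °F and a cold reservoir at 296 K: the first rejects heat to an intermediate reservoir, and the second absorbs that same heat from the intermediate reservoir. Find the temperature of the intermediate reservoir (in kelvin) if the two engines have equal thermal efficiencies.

T_H = 645 °F → (645 − 32) × 5/9 = 340.56 °C = 613.71 K.
Equal efficiencies require 1 − T_m/T_H = 1 − T_C/T_m, i.e. T_m/T_H = T_C/T_m, so T_m = √(T_H·T_C) = √(613.71 × 296.00) = 426.2 K.

T_m ≈ 426.2 K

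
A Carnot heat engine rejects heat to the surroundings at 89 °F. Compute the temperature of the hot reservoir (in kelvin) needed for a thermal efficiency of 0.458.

T_C = 89 °F → (89 − 32) × 5/9 = 31.67 °C = 304.82 K.
From η = 1 − T_C/T_H, solving for T_H gives T_H = T_C/(1 − η) = 304.82/(1 − 0.458) = 562 K.

T_H ≈ 562 K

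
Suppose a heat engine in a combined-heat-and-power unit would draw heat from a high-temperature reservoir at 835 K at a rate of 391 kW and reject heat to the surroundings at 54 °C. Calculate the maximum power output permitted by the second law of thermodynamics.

Ẇ_max ≈ 238 kW

T_C = 54 °C → 54 + 273.15 = 327.15 K.
The upper bound on efficiency is η_max = 1 − T_C/T_H = 1 − 327.15/835.00 = 0.6082.
W_max = η_max · Q_H = 0.6082 × 391 = 238 kW.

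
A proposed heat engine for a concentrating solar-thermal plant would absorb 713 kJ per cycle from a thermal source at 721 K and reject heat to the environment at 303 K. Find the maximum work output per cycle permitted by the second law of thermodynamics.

No engine can exceed the Carnot limit: η_max = 1 − T_C/T_H = 1 − 303.00/721.00 = 0.5798.
W_max = η_max · Q_H = 0.5798 × 713 = 413 kJ.

W_max ≈ 413 kJ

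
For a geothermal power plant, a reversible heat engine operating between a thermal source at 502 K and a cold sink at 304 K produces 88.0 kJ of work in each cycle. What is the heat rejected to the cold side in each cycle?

Since the cycle is reversible, η = 1 − T_C/T_H = 1 − 304.00/502.00 = 0.3944.
Since Q_C/Q_H = T_C/T_H and Q_H = W/η, Q_C = W·T_C/(T_H − T_C) = 88.0 × 304.00/198.00 = 135 kJ.

Q_C ≈ 135 kJ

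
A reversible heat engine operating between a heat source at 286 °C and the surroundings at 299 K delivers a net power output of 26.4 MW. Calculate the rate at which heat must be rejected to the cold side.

Q̇_C ≈ 30.3 MW

T_H = 286 °C → 286 + 273.15 = 559.15 K.
Carnot efficiency: η = 1 − T_C/T_H = 1 − 299.00/559.15 = 0.4653.
Since Q_C/Q_H = T_C/T_H and Q_H = W/η, Q_C = W·T_C/(T_H − T_C) = 26.4 × 299.00/260.15 = 30.3 MW.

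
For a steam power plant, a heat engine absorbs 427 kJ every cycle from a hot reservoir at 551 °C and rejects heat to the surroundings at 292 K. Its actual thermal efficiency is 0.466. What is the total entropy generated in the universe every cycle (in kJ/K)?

ΔS_univ ≈ 0.263 kJ/K

T_H = 551 °C → 551 + 273.15 = 824.15 K.
W = η·Q_H = 0.466 × 427 = 199.0 kJ, so Q_C = Q_H − W = 228.0 kJ.
The hot reservoir loses entropy Q_H/T_H = 427/824.15 = 0.5181 kJ/K; the cold reservoir gains Q_C/T_C = 228.0/292.00 = 0.7809 kJ/K.
ΔS_univ = −Q_H/T_H + Q_C/T_C = 0.263 kJ/K (> 0, since η = 0.466 < η_Carnot = 0.646).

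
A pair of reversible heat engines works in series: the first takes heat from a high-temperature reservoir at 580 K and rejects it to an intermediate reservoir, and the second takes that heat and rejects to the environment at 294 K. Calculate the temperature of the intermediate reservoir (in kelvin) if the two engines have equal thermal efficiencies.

T_m ≈ 413 K

Equal efficiencies require 1 − T_m/T_H = 1 − T_C/T_m, i.e. T_m/T_H = T_C/T_m, so T_m = √(T_H·T_C) = √(580.00 × 294.00) = 413 K.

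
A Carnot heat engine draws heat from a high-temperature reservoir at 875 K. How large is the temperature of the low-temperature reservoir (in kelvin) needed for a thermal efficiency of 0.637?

From η = 1 − T_C/T_H, T_C = T_H·(1 − η) = 875.00 × (1 − 0.637) = 318 K.

T_C ≈ 318 K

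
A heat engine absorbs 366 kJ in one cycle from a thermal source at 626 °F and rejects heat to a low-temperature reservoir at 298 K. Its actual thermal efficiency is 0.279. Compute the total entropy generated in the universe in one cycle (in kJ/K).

T_H = 626 °F → (626 − 32) × 5/9 = 330.00 °C = 603.15 K.
W = η·Q_H = 0.279 × 366 = 102.1 kJ, so Q_C = Q_H − W = 263.9 kJ.
Reservoir entropy changes: ΔS_H = −Q_H/T_H = −366/603.15 = -0.6068 kJ/K and ΔS_C = +Q_C/T_C = 263.9/298.00 = 0.8855 kJ/K.
ΔS_univ = −Q_H/T_H + Q_C/T_C = 0.279 kJ/K (> 0, since η = 0.279 < η_Carnot = 0.506).

ΔS_univ ≈ 0.279 kJ/K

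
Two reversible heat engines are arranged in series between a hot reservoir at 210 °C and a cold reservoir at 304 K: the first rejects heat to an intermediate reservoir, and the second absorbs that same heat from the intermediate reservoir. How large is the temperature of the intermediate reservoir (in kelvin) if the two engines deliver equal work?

T_m ≈ 393.6 K

T_H = 210 °C → 210 + 273.15 = 483.15 K.
For reversible stages Q_m = Q_H·(T_m/T_H). Setting W₁ = Q_H(1 − T_m/T_H) equal to W₂ = Q_m(1 − T_C/T_m) = Q_H·(T_m − T_C)/T_H gives T_H − T_m = T_m − T_C, so T_m = (T_H + T_C)/2 = (483.15 + 304.00)/2 = 393.6 K.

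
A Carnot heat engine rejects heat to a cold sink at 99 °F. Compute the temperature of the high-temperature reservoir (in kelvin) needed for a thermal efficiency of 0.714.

T_H ≈ 1085 K

T_C = 99 °F → (99 − 32) × 5/9 = 37.22 °C = 310.37 K.
From η = 1 − T_C/T_H, solving for T_H gives T_H = T_C/(1 − η) = 310.37/(1 − 0.714) = 1085 K.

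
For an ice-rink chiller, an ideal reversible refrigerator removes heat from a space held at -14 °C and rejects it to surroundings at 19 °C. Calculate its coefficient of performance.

COP_R ≈ 7.85

T_H = 19 °C → 19 + 273.15 = 292.15 K.
T_C = -14 °C → -14 + 273.15 = 259.15 K.
COP_R = T_C/(T_H − T_C) = 259.15/(292.15 − 259.15) = 7.85.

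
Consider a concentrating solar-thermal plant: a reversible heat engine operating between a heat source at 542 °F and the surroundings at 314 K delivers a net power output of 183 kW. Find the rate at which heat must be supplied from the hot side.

Q̇_H ≈ 420 kW

T_H = 542 °F → (542 − 32) × 5/9 = 283.33 °C = 556.48 K.
For a reversible engine, η = 1 − T_C/T_H = 1 − 314.00/556.48 = 0.4357.
Q_H = W/η = 183/0.4357 = 420 kW.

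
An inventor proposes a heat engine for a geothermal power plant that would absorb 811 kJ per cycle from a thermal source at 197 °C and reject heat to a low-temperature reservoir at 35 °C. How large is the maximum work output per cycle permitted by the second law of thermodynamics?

T_H = 197 °C → 197 + 273.15 = 470.15 K.
T_C = 35 °C → 35 + 273.15 = 308.15 K.
The upper bound on efficiency is η_max = 1 − T_C/T_H = 1 − 308.15/470.15 = 0.3446.
W_max = η_max · Q_H = 0.3446 × 811 = 279.4 kJ.

W_max ≈ 279.4 kJ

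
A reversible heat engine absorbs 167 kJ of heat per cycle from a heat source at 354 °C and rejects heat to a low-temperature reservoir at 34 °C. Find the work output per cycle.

W ≈ 85.21 kJ

T_H = 354 °C → 354 + 273.15 = 627.15 K.
T_C = 34 °C → 34 + 273.15 = 307.15 K.
Since the cycle is reversible, η = 1 − T_C/T_H = 1 − 307.15/627.15 = 0.5102.
W = η·Q_H = 0.5102 × 167 = 85.21 kJ.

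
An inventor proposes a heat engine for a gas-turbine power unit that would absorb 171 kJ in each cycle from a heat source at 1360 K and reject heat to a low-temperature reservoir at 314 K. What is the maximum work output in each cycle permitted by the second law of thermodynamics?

The second-law ceiling is the Carnot efficiency, η_max = 1 − T_C/T_H = 1 − 314.00/1360.00 = 0.7691.
W_max = η_max · Q_H = 0.7691 × 171 = 132 kJ.

W_max ≈ 132 kJ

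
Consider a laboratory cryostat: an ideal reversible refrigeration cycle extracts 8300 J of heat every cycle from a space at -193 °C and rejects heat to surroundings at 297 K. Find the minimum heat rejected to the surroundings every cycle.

Q_H ≈ 30800 J

T_C = -193 °C → -193 + 273.15 = 80.15 K.
For a reversible cycle Q_H/Q_C = T_H/T_C, so Q_H = Q_C·T_H/T_C = 8300 × 297.00/80.15 = 30800 J.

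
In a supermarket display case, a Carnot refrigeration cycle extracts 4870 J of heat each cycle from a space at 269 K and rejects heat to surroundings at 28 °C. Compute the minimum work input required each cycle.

W_in ≈ 582 J

T_H = 28 °C → 28 + 273.15 = 301.15 K.
Carnot COP: COP_R = T_C/(T_H − T_C) = 269.00/32.15 = 8.3670.
W = Q_C/COP_R = 4870/8.3670 = 582 J.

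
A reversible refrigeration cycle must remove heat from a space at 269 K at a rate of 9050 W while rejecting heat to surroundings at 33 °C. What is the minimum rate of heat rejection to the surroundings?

Q̇_H ≈ 10300 W

T_H = 33 °C → 33 + 273.15 = 306.15 K.
For a reversible cycle Q_H/Q_C = T_H/T_C, so Q_H = Q_C·T_H/T_C = 9050 × 306.15/269.00 = 10300 W.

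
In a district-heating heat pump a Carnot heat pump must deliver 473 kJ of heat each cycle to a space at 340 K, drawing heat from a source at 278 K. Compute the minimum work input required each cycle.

Reversible heating COP: COP_HP = T_H/(T_H − T_C) = 340.00/62.00 = 5.4839.
W = Q_H/COP_HP = 473/5.4839 = 86.25 kJ.

W_in ≈ 86.25 kJ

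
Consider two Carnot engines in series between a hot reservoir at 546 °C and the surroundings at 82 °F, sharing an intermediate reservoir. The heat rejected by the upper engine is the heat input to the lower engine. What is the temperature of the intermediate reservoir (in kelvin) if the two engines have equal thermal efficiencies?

T_H = 546 °C → 546 + 273.15 = 819.15 K.
T_C = 82 °F → (82 − 32) × 5/9 = 27.78 °C = 300.93 K.
Equal efficiencies require 1 − T_m/T_H = 1 − T_C/T_m, i.e. T_m/T_H = T_C/T_m, so T_m = √(T_H·T_C) = √(819.15 × 300.93) = 496.5 K.

T_m ≈ 496.5 K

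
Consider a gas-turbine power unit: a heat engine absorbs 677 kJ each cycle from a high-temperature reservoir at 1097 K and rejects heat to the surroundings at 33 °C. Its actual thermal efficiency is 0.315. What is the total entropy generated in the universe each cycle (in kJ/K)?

T_C = 33 °C → 33 + 273.15 = 306.15 K.
W = η·Q_H = 0.315 × 677 = 213.3 kJ, so Q_C = Q_H − W = 463.7 kJ.
Entropy balance on the reservoirs: −Q_H/T_H = -0.6171 kJ/K, +Q_C/T_C = 1.515 kJ/K.
ΔS_univ = −Q_H/T_H + Q_C/T_C = 0.898 kJ/K (> 0, since η = 0.315 < η_Carnot = 0.721).

ΔS_univ ≈ 0.898 kJ/K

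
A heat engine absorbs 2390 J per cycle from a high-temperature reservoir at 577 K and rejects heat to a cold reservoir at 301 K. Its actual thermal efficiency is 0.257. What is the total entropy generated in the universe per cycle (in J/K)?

W = η·Q_H = 0.257 × 2390 = 614.2 J, so Q_C = Q_H − W = 1776 J.
Reservoir entropy changes: ΔS_H = −Q_H/T_H = −2390/577.00 = -4.142 J/K and ΔS_C = +Q_C/T_C = 1776/301.00 = 5.900 J/K.
ΔS_univ = −Q_H/T_H + Q_C/T_C = 1.757 J/K (> 0, since η = 0.257 < η_Carnot = 0.478).

ΔS_univ ≈ 1.757 J/K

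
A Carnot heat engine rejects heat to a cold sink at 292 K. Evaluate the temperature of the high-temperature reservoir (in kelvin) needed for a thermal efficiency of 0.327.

T_H ≈ 434 K

From η = 1 − T_C/T_H, solving for T_H gives T_H = T_C/(1 − η) = 292.00/(1 − 0.327) = 434 K.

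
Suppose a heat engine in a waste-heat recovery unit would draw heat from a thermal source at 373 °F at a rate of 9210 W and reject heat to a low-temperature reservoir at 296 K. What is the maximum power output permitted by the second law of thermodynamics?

T_H = 373 °F → (373 − 32) × 5/9 = 189.44 °C = 462.59 K.
The second-law ceiling is the Carnot efficiency, η_max = 1 − T_C/T_H = 1 − 296.00/462.59 = 0.3601.
W_max = η_max · Q_H = 0.3601 × 9210 = 3320 W.

Ẇ_max ≈ 3320 W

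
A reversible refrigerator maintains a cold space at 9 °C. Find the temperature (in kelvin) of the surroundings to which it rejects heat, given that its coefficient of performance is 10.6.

T_H ≈ 309 K

T_C = 9 °C → 9 + 273.15 = 282.15 K.
COP_R = T_C/(T_H − T_C) ⇒ T_H = T_C·(1 + 1/COP_R) = 282.15 × (1 + 1/10.6) = 309 K.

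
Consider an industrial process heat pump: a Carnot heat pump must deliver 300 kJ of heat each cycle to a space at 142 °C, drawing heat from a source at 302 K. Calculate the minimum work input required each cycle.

W_in ≈ 81.8 kJ

T_H = 142 °C → 142 + 273.15 = 415.15 K.
COP_HP = T_H/(T_H − T_C) = 415.15/113.15 = 3.6690.
W = Q_H/COP_HP = 300/3.6690 = 81.8 kJ.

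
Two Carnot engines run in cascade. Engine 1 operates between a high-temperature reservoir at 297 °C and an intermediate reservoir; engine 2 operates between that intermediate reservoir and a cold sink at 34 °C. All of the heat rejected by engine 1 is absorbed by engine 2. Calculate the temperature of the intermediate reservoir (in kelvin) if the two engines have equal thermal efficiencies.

T_m ≈ 418 K

T_H = 297 °C → 297 + 273.15 = 570.15 K.
T_C = 34 °C → 34 + 273.15 = 307.15 K.
Equal efficiencies require 1 − T_m/T_H = 1 − T_C/T_m, i.e. T_m/T_H = T_C/T_m, so T_m = √(T_H·T_C) = √(570.15 × 307.15) = 418 K.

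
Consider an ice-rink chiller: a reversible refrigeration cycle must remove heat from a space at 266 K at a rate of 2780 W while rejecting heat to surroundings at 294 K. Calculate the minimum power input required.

The reversible coefficient of performance is COP_R = T_C/(T_H − T_C) = 266.00/28.00 = 9.5000.
W = Q_C/COP_R = 2780/9.5000 = 293 W.

Ẇ_in ≈ 293 W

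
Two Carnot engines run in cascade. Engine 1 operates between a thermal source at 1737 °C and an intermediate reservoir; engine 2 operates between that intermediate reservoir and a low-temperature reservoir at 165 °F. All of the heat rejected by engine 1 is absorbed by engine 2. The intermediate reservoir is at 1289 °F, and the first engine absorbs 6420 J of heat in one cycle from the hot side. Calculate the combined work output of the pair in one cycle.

W_total ≈ 5310 J

T_H = 1737 °C → 1737 + 273.15 = 2010.15 K.
T_C = 165 °F → (165 − 32) × 5/9 = 73.89 °C = 347.04 K.
Two reversible stages in series are equivalent to a single Carnot engine between T_H and T_C, so η_total = 1 − T_C/T_H = 1 − 347.04/2010.15 = 0.8274.
W_total = η_total · Q_H = 0.8274 × 6420 = 5310 J.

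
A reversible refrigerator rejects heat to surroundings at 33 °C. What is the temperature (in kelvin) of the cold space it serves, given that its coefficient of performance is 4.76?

T_C ≈ 253.0 K

T_H = 33 °C → 33 + 273.15 = 306.15 K.
COP_R = T_C/(T_H − T_C) ⇒ T_C = T_H·COP_R/(1 + COP_R) = 306.15 × 4.76/(1 + 4.76) = 253.0 K.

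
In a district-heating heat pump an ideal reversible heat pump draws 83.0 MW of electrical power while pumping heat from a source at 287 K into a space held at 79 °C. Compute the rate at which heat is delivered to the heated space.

T_H = 79 °C → 79 + 273.15 = 352.15 K.
COP_HP = T_H/(T_H − T_C) = 352.15/65.15 = 5.4052.
Q_H = COP_HP · W = 5.4052 × 83.0 = 449 MW.

Q̇_H ≈ 449 MW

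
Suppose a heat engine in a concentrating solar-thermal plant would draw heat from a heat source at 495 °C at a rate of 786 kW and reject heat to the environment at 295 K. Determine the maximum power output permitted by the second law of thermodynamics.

Ẇ_max ≈ 484.1 kW

T_H = 495 °C → 495 + 273.15 = 768.15 K.
The upper bound on efficiency is η_max = 1 − T_C/T_H = 1 − 295.00/768.15 = 0.6160.
W_max = η_max · Q_H = 0.6160 × 786 = 484.1 kW.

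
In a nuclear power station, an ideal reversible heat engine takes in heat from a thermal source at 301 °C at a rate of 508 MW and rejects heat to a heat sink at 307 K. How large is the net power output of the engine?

T_H = 301 °C → 301 + 273.15 = 574.15 K.
Since the cycle is reversible, η = 1 − T_C/T_H = 1 − 307.00/574.15 = 0.4653.
W = η·Q_H = 0.4653 × 508 = 236 MW.

Ẇ ≈ 236 MW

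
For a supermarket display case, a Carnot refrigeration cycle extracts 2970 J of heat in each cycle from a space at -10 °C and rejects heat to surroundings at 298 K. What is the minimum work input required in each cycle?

T_C = -10 °C → -10 + 273.15 = 263.15 K.
COP_R = T_C/(T_H − T_C) = 263.15/34.85 = 7.5509.
W = Q_C/COP_R = 2970/7.5509 = 393 J.

W_in ≈ 393 J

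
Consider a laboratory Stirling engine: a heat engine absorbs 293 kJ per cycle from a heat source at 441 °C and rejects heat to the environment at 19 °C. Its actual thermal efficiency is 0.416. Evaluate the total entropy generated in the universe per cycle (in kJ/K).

ΔS_univ ≈ 0.1754 kJ/K

T_H = 441 °C → 441 + 273.15 = 714.15 K.
T_C = 19 °C → 19 + 273.15 = 292.15 K.
W = η·Q_H = 0.416 × 293 = 121.9 kJ, so Q_C = Q_H − W = 171.1 kJ.
The hot reservoir loses entropy Q_H/T_H = 293/714.15 = 0.4103 kJ/K; the cold reservoir gains Q_C/T_C = 171.1/292.15 = 0.5857 kJ/K.
ΔS_univ = −Q_H/T_H + Q_C/T_C = 0.1754 kJ/K (> 0, since η = 0.416 < η_Carnot = 0.591).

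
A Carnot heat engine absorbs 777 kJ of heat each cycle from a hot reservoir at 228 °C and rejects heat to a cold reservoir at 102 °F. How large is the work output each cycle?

W ≈ 293 kJ

T_H = 228 °C → 228 + 273.15 = 501.15 K.
T_C = 102 °F → (102 − 32) × 5/9 = 38.89 °C = 312.04 K.
Since the cycle is reversible, η = 1 − T_C/T_H = 1 − 312.04/501.15 = 0.3774.
W = η·Q_H = 0.3774 × 777 = 293 kJ.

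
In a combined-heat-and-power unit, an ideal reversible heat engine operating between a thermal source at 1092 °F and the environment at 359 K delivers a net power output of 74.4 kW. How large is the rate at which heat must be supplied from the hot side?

Q̇_H ≈ 127.5 kW

T_H = 1092 °F → (1092 − 32) × 5/9 = 588.89 °C = 862.04 K.
The Carnot efficiency is η = 1 − T_C/T_H = 1 − 359.00/862.04 = 0.5835.
Q_H = W/η = 74.4/0.5835 = 127.5 kW.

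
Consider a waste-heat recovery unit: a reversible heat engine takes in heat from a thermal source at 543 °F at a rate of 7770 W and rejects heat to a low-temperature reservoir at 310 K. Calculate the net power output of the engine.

Ẇ ≈ 3446 W

T_H = 543 °F → (543 − 32) × 5/9 = 283.89 °C = 557.04 K.
Since the cycle is reversible, η = 1 − T_C/T_H = 1 − 310.00/557.04 = 0.4435.
W = η·Q_H = 0.4435 × 7770 = 3446 W.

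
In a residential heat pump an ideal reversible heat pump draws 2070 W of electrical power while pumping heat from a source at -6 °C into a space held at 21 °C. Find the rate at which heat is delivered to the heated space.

Q̇_H ≈ 22600 W

T_H = 21 °C → 21 + 273.15 = 294.15 K.
T_C = -6 °C → -6 + 273.15 = 267.15 K.
For a reversible heat pump, COP_HP = T_H/(T_H − T_C) = 294.15/27.00 = 10.8944.
Q_H = COP_HP · W = 10.8944 × 2070 = 22600 W.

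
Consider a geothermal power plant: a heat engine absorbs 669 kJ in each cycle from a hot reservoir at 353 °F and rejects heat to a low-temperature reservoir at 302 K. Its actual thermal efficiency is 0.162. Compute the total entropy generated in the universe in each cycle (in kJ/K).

T_H = 353 °F → (353 − 32) × 5/9 = 178.33 °C = 451.48 K.
W = η·Q_H = 0.162 × 669 = 108.4 kJ, so Q_C = Q_H − W = 560.6 kJ.
Reservoir entropy changes: ΔS_H = −Q_H/T_H = −669/451.48 = -1.482 kJ/K and ΔS_C = +Q_C/T_C = 560.6/302.00 = 1.856 kJ/K.
ΔS_univ = −Q_H/T_H + Q_C/T_C = 0.375 kJ/K (> 0, since η = 0.162 < η_Carnot = 0.331).

ΔS_univ ≈ 0.375 kJ/K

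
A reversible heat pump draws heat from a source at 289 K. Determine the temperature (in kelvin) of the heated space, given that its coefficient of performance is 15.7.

COP_HP = T_H/(T_H − T_C) ⇒ T_H = T_C·COP_HP/(COP_HP − 1) = 289.00 × 15.7/(15.7 − 1) = 309 K.

T_H ≈ 309 K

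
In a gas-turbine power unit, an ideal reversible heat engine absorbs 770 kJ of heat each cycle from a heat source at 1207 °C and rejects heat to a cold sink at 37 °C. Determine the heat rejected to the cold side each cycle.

T_H = 1207 °C → 1207 + 273.15 = 1480.15 K.
T_C = 37 °C → 37 + 273.15 = 310.15 K.
Carnot efficiency: η = 1 − T_C/T_H = 1 − 310.15/1480.15 = 0.7905.
For a reversible cycle Q_C/Q_H = T_C/T_H, so Q_C = 770 × 310.15/1480.15 = 161.3 kJ.

Q_C ≈ 161.3 kJ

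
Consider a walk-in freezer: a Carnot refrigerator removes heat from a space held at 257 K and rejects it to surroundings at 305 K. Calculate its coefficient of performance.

For a reversible refrigerator, COP_R = T_C/(T_H − T_C) = 257.00/(305.00 − 257.00) = 5.35.

COP_R ≈ 5.35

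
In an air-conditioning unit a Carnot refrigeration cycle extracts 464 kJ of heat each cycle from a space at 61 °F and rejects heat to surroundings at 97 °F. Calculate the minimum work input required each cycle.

W_in ≈ 32.1 kJ

T_H = 97 °F → (97 − 32) × 5/9 = 36.11 °C = 309.26 K.
T_C = 61 °F → (61 − 32) × 5/9 = 16.11 °C = 289.26 K.
Carnot COP: COP_R = T_C/(T_H − T_C) = 289.26/20.00 = 14.4631.
W = Q_C/COP_R = 464/14.4631 = 32.1 kJ.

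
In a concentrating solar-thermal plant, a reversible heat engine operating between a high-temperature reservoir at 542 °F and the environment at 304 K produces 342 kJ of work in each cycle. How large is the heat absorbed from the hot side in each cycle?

T_H = 542 °F → (542 − 32) × 5/9 = 283.33 °C = 556.48 K.
Carnot efficiency: η = 1 − T_C/T_H = 1 − 304.00/556.48 = 0.4537.
Q_H = W/η = 342/0.4537 = 754 kJ.

Q_H ≈ 754 kJ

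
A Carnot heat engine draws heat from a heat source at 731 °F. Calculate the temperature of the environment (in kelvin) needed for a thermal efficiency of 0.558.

T_H = 731 °F → (731 − 32) × 5/9 = 388.33 °C = 661.48 K.
From η = 1 − T_C/T_H, T_C = T_H·(1 − η) = 661.48 × (1 − 0.558) = 292 K.

T_C ≈ 292 K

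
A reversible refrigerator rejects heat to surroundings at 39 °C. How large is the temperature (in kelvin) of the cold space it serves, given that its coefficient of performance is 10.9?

T_H = 39 °C → 39 + 273.15 = 312.15 K.
COP_R = T_C/(T_H − T_C) ⇒ T_C = T_H·COP_R/(1 + COP_R) = 312.15 × 10.9/(1 + 10.9) = 286 K.

T_C ≈ 286 K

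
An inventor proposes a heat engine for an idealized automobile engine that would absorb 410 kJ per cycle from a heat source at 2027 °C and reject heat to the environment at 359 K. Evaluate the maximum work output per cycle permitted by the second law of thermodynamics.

T_H = 2027 °C → 2027 + 273.15 = 2300.15 K.
No engine can exceed the Carnot limit: η_max = 1 − T_C/T_H = 1 − 359.00/2300.15 = 0.8439.
W_max = η_max · Q_H = 0.8439 × 410 = 346 kJ.

W_max ≈ 346 kJ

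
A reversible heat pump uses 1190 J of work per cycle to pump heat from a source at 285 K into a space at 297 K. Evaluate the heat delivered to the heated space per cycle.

Q_H ≈ 29500 J

COP_HP = T_H/(T_H − T_C) = 297.00/12.00 = 24.7500.
Q_H = COP_HP · W = 24.7500 × 1190 = 29500 J.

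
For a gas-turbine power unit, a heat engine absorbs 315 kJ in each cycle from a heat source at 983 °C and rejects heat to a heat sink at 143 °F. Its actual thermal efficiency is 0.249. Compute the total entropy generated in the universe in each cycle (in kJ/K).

ΔS_univ ≈ 0.456 kJ/K

T_H = 983 °C → 983 + 273.15 = 1256.15 K.
T_C = 143 °F → (143 − 32) × 5/9 = 61.67 °C = 334.82 K.
W = η·Q_H = 0.249 × 315 = 78.44 kJ, so Q_C = Q_H − W = 236.6 kJ.
Entropy balance on the reservoirs: −Q_H/T_H = -0.2508 kJ/K, +Q_C/T_C = 0.7066 kJ/K.
ΔS_univ = −Q_H/T_H + Q_C/T_C = 0.456 kJ/K (> 0, since η = 0.249 < η_Carnot = 0.733).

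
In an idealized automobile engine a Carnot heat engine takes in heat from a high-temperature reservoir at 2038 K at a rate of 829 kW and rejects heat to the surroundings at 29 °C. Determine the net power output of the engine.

Ẇ ≈ 706 kW

T_C = 29 °C → 29 + 273.15 = 302.15 K.
Since the cycle is reversible, η = 1 − T_C/T_H = 1 − 302.15/2038.00 = 0.8517.
W = η·Q_H = 0.8517 × 829 = 706 kW.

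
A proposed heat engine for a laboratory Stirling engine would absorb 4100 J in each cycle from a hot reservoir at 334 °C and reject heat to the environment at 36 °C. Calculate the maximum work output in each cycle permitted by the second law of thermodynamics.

W_max ≈ 2012 J

T_H = 334 °C → 334 + 273.15 = 607.15 K.
T_C = 36 °C → 36 + 273.15 = 309.15 K.
The upper bound on efficiency is η_max = 1 − T_C/T_H = 1 − 309.15/607.15 = 0.4908.
W_max = η_max · Q_H = 0.4908 × 4100 = 2012 J.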